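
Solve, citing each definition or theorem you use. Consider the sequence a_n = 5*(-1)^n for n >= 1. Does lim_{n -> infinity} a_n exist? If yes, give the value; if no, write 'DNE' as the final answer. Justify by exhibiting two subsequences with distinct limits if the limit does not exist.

Examine the behaviour of a_n along subsequences.
Even-n subsequence a_{2k} = 5 -> 5. Odd-n subsequence a_{2k+1} = -5 -> -5.
Since these two subsequential limits are 5 and -5, distinct, the full sequence cannot converge (a convergent sequence has all subsequences tending to the same limit). So lim a_n does not exist.

DNE


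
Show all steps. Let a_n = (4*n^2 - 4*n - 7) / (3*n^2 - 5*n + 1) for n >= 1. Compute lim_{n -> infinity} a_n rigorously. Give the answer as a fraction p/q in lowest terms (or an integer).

Divide numerator and denominator by n^2, the highest power:
numerator / n^2 = 4 - 4/n - 7/n^2
denominator / n^2 = 3 - 5/n + n^(-2)
As n -> infinity, all terms of the form c/n^k (k >= 1) tend to 0.
So numerator / n^2 -> 4 and denominator / n^2 -> 3.
Therefore lim a_n = 4/3.

4/3


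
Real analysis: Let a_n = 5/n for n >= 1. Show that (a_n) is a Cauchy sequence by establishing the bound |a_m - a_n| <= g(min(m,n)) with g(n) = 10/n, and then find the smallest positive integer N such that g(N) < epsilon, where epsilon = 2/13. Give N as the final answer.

For any m, n >= 1, by the triangle inequality:
|a_m - a_n| = |5/m - 5/n| <= 5*1/m + 5*1/n <= 10/min(m,n).
So g(n) = 10/n bounds the Cauchy difference. Since g(n) -> 0, (a_n) is Cauchy.
Now solve g(N) < 2/13: 10/N < 2/13 <=> N > 10 / (2/13) = 65.
The smallest integer strictly greater than 65 is N = 66.
Check: g(66) = 10/66 = 5/33 < 2/13; g(65) = 2/13 >= 2/13. So N = 66.

66


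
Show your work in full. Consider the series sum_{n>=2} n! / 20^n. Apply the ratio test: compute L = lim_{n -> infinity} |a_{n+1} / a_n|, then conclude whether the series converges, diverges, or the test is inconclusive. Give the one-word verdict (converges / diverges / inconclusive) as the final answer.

Let a_n denote the general term. Form the ratio a_{n+1}/a_n and simplify:
a_{n+1}/a_n = n/20 + 1/20
Take the limit as n -> infinity: L = infinity.
Since L = infinity > 1 (or L = infinity), the ratio test implies the series diverges.

diverges


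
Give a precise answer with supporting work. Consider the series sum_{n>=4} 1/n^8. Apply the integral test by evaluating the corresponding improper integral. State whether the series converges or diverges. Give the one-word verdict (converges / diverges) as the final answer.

Let f(x) = x^(-8). Then f is positive, continuous, and decreasing on [4, infinity), so the integral test applies.
Compute the improper integral int_{4}^infinity f(x) dx:
  antiderivative F(x) = -1/(7*x^7).
  As x -> infinity, F(x) -> 0 (since p = 8 > 1).
  So int = F(infinity) - F(4) = 0 - (-1/114688) = 1/114688.
  Finite, so by the integral test, the series converges.

converges


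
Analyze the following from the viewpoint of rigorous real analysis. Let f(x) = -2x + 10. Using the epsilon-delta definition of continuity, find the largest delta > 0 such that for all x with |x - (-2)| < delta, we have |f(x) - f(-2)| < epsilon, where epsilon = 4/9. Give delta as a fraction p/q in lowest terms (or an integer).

We compute f(-2) = -2*(-2) + 10 = 14.
|f(x) - f(-2)| = |-2x + 10 - (14)| = |-2(x - (-2))| = 2|x - (-2)|.
We need 2|x - (-2)| < 4/9, i.e. |x - (-2)| < 4/9 / 2 = 2/9.
So any delta <= 2/9 works. Conversely, if delta > 2/9, then x = -2 + 2/9 satisfies |x - (-2)| = 2/9 < delta but |f(x) - f(-2)| = 2 * 2/9 = 4/9, which is not < 4/9; so no larger delta works.
Hence the largest such delta is 2/9.

2/9


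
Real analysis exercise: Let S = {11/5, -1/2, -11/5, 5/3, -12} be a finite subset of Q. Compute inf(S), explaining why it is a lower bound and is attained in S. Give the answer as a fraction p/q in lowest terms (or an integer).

S is finite, so inf(S) = min(S).
Sorted increasing:
-12, -11/5, -1/2, 5/3, 11/5
The extremum is -12.
For every x in S, x >= -12. And -12 is in S, so it is attained.
Therefore inf(S) = -12.

-12


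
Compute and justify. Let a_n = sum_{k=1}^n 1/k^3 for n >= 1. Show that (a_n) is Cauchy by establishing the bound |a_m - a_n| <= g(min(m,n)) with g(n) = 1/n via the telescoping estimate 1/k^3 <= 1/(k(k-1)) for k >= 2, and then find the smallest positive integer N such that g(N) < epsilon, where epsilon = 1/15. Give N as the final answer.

For m > n >= 1: |a_m - a_n| = sum_{k=n+1}^m 1/k^3.
Use 1/k^3 <= 1/(k(k-1)) = 1/(k-1) - 1/k for k >= 2 (which holds since k^3 >= k^2 >= k(k-1) for k >= 2):
sum_{k=n+1}^m 1/k^3 <= sum_{k=n+1}^m (1/(k-1) - 1/k) = 1/n - 1/m <= 1/n.
By symmetry the same bound holds with n,m swapped, so |a_m - a_n| <= 1/min(m,n) = g(min(m,n)). Since g(n) -> 0, (a_n) is Cauchy.
Now solve g(N) < 1/15: 1/N < 1/15 <=> N > 1/(1/15) = 15.
The smallest integer strictly greater than 15 is N = 16.
Check: g(16) = 1/16 < 1/15; g(15) = 1/15 >= 1/15. So N = 16.

16


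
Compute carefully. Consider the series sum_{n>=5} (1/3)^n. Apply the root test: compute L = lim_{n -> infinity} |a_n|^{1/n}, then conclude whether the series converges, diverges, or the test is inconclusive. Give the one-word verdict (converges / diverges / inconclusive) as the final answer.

Let a_n denote the general term. Form |a_n|^(1/n) and simplify:
|a_n|^(1/n) = 1/3
Take the limit as n -> infinity: L = 1/3.
Since L = 1/3 < 1, the root test implies convergence.

converges


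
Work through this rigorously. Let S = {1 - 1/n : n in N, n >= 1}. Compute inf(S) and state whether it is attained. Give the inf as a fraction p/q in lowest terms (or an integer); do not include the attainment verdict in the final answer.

Analysis:
- Values: 0, 1/2, 2/3, 3/4, ... strictly increasing.
- Minimum is 0 (n=1); inf = 0 (attained).
- 1 - 1/n -> 1 from below; sup = 1, not attained.
Conclusion: inf(S) = 0, attained in S.

0


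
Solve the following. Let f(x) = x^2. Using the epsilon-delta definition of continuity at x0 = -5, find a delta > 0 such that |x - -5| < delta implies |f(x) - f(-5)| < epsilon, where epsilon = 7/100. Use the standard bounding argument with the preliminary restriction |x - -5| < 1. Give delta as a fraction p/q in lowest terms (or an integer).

Factor: |x^2 - (-5)^2| = |x - -5| * |x + -5|.
Impose |x - -5| < 1 first. Then |x + -5| = |(x - -5) + 2*(-5)| <= |x - -5| + 2*|-5| < 1 + 10 = 11.
So |x^2 - (-5)^2| < delta * 11.
We need delta * 11 <= 7/100, i.e. delta <= 7/100/11 = 7/1100.
Since 7/1100 < 1, this is tighter than 1; take delta = 7/1100.
So delta = 7/1100 works.

7/1100


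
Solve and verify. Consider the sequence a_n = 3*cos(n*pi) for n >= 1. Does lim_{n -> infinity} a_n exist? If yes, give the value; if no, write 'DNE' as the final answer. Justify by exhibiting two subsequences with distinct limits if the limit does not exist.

Examine the behaviour of a_n along subsequences.
cos(n*pi) = (-1)^n, so a_n = 3*(-1)^n. a_{2k} = 3 -> 3. a_{2k+1} = -3 -> -3.
Since these two subsequential limits are 3 and -3, distinct, the full sequence cannot converge (a convergent sequence has all subsequences tending to the same limit). So lim a_n does not exist.

DNE


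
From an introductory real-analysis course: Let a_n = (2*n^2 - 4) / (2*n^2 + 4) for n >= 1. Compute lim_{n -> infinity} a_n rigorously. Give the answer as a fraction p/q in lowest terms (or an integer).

Divide numerator and denominator by n^2, the highest power:
numerator / n^2 = 2 - 4/n^2
denominator / n^2 = 2 + 4/n^2
As n -> infinity, all terms of the form c/n^k (k >= 1) tend to 0.
So numerator / n^2 -> 2 and denominator / n^2 -> 2.
Therefore lim a_n = 1.

1


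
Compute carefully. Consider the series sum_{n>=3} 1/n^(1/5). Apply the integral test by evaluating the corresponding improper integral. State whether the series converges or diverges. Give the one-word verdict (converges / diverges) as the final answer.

Let f(x) = x^(-1/5). Then f is positive, continuous, and decreasing on [3, infinity), so the integral test applies.
Compute the improper integral int_{3}^infinity f(x) dx:
  antiderivative F(x) = 5*x^(4/5)/4.
  As x -> infinity, F(x) -> infinity (since p = 1/5 < 1).
  So the integral diverges. By the integral test, the series diverges.

diverges


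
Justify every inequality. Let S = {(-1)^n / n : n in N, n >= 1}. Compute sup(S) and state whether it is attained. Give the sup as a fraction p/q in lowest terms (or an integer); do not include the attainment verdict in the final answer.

Analysis:
- Values: -1, 1/2, -1/3, 1/4, -1/5, ...
- Positive terms (even n): 1/(2+0), 1/(4+0), ... decreasing -> max = 1/2 (n=2).
- Negative terms (odd n): -1/(1+0), -1/(3+0), ... increasing -> min = -1 (n=1).
- So sup = 1/2 (attained at n=2); inf = -1 (attained at n=1).
Conclusion: sup(S) = 1/2, attained in S.

1/2


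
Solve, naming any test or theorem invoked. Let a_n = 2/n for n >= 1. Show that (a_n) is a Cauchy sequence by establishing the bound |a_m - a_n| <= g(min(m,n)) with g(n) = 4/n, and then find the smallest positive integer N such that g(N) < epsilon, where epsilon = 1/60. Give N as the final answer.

For any m, n >= 1, by the triangle inequality:
|a_m - a_n| = |2/m - 2/n| <= 2*1/m + 2*1/n <= 4/min(m,n).
So g(n) = 4/n bounds the Cauchy difference. Since g(n) -> 0, (a_n) is Cauchy.
Now solve g(N) < 1/60: 4/N < 1/60 <=> N > 4 / (1/60) = 240.
The smallest integer strictly greater than 240 is N = 241.
Check: g(241) = 4/241 = 4/241 < 1/60; g(240) = 1/60 >= 1/60. So N = 241.

241


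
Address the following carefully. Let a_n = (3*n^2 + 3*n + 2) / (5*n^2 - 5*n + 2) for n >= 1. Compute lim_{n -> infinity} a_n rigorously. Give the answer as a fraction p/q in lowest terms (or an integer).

Divide numerator and denominator by n^2, the highest power:
numerator / n^2 = 3 + 3/n + 2/n^2
denominator / n^2 = 5 - 5/n + 2/n^2
As n -> infinity, all terms of the form c/n^k (k >= 1) tend to 0.
So numerator / n^2 -> 3 and denominator / n^2 -> 5.
Therefore lim a_n = 3/5.

3/5


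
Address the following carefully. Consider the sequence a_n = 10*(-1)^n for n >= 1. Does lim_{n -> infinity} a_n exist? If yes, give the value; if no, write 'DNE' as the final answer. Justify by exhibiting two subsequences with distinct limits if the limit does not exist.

Examine the behaviour of a_n along subsequences.
Even-n subsequence a_{2k} = 10 -> 10. Odd-n subsequence a_{2k+1} = -10 -> -10.
Since these two subsequential limits are 10 and -10, distinct, the full sequence cannot converge (a convergent sequence has all subsequences tending to the same limit). So lim a_n does not exist.

DNE


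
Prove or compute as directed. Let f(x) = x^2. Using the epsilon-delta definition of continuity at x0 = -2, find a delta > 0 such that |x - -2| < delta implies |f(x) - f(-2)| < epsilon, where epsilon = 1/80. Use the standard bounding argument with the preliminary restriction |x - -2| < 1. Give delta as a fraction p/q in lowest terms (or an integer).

Factor: |x^2 - (-2)^2| = |x - -2| * |x + -2|.
Impose |x - -2| < 1 first. Then |x + -2| = |(x - -2) + 2*(-2)| <= |x - -2| + 2*|-2| < 1 + 4 = 5.
So |x^2 - (-2)^2| < delta * 5.
We need delta * 5 <= 1/80, i.e. delta <= 1/80/5 = 1/400.
Since 1/400 < 1, this is tighter than 1; take delta = 1/400.
So delta = 1/400 works.

1/400


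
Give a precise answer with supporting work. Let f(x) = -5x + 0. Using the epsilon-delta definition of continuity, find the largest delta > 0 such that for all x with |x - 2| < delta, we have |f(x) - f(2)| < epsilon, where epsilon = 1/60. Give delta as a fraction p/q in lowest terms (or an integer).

We compute f(2) = -5*(2) + 0 = -10.
|f(x) - f(2)| = |-5x + 0 - (-10)| = |-5(x - 2)| = 5|x - 2|.
We need 5|x - 2| < 1/60, i.e. |x - 2| < 1/60 / 5 = 1/300.
So any delta <= 1/300 works. Conversely, if delta > 1/300, then x = 2 + 1/300 satisfies |x - 2| = 1/300 < delta but |f(x) - f(2)| = 5 * 1/300 = 1/60, which is not < 1/60; so no larger delta works.
Hence the largest such delta is 1/300.

1/300


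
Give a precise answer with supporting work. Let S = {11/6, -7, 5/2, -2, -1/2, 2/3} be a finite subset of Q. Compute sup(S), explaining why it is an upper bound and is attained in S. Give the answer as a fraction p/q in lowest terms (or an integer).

S is finite, so sup(S) = max(S).
Sorted decreasing:
5/2, 11/6, 2/3, -1/2, -2, -7
The extremum is 5/2.
For every x in S, x <= 5/2. And 5/2 is in S, so it is attained.
Therefore sup(S) = 5/2.

5/2


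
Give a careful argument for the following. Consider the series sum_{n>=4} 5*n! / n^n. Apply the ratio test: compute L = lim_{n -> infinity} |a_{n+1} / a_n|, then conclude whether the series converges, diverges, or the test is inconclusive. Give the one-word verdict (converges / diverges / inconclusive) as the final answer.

Let a_n denote the general term. Form the ratio a_{n+1}/a_n and simplify:
a_{n+1}/a_n = (n/(n + 1))^n
Take the limit as n -> infinity: L = exp(-1).
Since L = exp(-1) < 1, the ratio test implies the series converges.

converges


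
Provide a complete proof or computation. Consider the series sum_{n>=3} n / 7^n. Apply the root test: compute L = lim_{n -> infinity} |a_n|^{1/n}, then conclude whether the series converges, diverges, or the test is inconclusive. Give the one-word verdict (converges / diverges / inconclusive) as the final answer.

Let a_n denote the general term. Form |a_n|^(1/n) and simplify:
|a_n|^(1/n) = n^(1/n)/7
Take the limit as n -> infinity: L = 1/7.
Since L = 1/7 < 1, the root test implies convergence.

converges


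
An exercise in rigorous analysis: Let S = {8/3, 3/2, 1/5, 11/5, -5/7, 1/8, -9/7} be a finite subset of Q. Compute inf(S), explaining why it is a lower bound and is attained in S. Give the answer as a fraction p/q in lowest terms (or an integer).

S is finite, so inf(S) = min(S).
Sorted increasing:
-9/7, -5/7, 1/8, 1/5, 3/2, 11/5, 8/3
The extremum is -9/7.
For every x in S, x >= -9/7. And -9/7 is in S, so it is attained.
Therefore inf(S) = -9/7.

-9/7


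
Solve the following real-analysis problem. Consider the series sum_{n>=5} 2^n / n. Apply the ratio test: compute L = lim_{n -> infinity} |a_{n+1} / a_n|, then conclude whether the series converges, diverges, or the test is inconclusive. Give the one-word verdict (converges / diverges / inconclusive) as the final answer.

Let a_n denote the general term. Form the ratio a_{n+1}/a_n and simplify:
a_{n+1}/a_n = 2*n/(n + 1)
Take the limit as n -> infinity: L = 2.
Since L = 2 > 1 (or L = infinity), the ratio test implies the series diverges.

diverges


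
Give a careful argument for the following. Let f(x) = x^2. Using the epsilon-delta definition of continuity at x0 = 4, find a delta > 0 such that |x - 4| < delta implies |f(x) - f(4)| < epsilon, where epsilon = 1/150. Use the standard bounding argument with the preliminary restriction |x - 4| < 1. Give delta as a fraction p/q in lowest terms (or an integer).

Factor: |x^2 - (4)^2| = |x - 4| * |x + 4|.
Impose |x - 4| < 1 first. Then |x + 4| = |(x - 4) + 2*(4)| <= |x - 4| + 2*|4| < 1 + 8 = 9.
So |x^2 - (4)^2| < delta * 9.
We need delta * 9 <= 1/150, i.e. delta <= 1/150/9 = 1/1350.
Since 1/1350 < 1, this is tighter than 1; take delta = 1/1350.
So delta = 1/1350 works.

1/1350


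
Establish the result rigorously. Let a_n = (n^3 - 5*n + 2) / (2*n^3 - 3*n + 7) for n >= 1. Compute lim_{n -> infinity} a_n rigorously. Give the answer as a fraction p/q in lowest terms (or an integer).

Divide numerator and denominator by n^3, the highest power:
numerator / n^3 = 1 - 5/n^2 + 2/n^3
denominator / n^3 = 2 - 3/n^2 + 7/n^3
As n -> infinity, all terms of the form c/n^k (k >= 1) tend to 0.
So numerator / n^3 -> 1 and denominator / n^3 -> 2.
Therefore lim a_n = 1/2.

1/2


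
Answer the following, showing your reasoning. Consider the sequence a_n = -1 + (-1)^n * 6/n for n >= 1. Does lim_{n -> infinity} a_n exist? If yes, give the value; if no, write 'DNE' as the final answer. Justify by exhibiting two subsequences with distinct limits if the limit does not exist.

Examine the behaviour of a_n along subsequences.
Even-n subsequence a_{2k} = -1 + 6/(2k) -> -1. Odd-n subsequence a_{2k+1} = -1 - 6/(2k+1) -> -1. Both tend to -1, which suggests the limit is -1; verify directly.
|a_n - (-1)| = |(-1)^n * 6/n| = 6/n for every n >= 1.
Given epsilon > 0, choose a positive integer N > 6/epsilon. Then for all n >= N, |a_n - (-1)| = 6/n <= 6/N < epsilon.
So by the definition of the limit, lim a_n exists and equals -1.

-1


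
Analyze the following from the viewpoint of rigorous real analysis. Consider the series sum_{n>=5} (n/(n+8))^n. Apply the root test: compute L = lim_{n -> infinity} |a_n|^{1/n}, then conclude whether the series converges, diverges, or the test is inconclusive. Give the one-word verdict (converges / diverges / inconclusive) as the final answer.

Let a_n denote the general term. Form |a_n|^(1/n) and simplify:
|a_n|^(1/n) = n/(n + 8)
Take the limit as n -> infinity: L = 1.
Since L = 1, the root test is inconclusive. (In fact a_n = (n/(n+8))^n -> e^(-8) != 0, so the nth-term test shows divergence; but the root test itself gives no conclusion.)

inconclusive


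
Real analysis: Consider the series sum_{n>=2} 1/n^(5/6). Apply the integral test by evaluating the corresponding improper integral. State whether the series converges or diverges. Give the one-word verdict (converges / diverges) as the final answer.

Let f(x) = x^(-5/6). Then f is positive, continuous, and decreasing on [2, infinity), so the integral test applies.
Compute the improper integral int_{2}^infinity f(x) dx:
  antiderivative F(x) = 6*x^(1/6).
  As x -> infinity, F(x) -> infinity (since p = 5/6 < 1).
  So the integral diverges. By the integral test, the series diverges.

diverges


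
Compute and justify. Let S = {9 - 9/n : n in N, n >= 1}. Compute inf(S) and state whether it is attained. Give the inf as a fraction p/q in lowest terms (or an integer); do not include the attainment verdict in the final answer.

Analysis:
- Values: 0, 9/2, 6, 27/4, ... strictly increasing.
- Minimum is 0 (n=1); inf = 0 (attained).
- 9 - 9/n -> 9 from below; sup = 9, not attained.
Conclusion: inf(S) = 0, attained in S.

0


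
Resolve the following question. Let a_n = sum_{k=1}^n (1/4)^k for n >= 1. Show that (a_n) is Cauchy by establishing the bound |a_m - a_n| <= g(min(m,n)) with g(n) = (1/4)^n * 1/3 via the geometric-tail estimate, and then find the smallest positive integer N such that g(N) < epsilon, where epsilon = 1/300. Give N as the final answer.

For m > n >= 1: |a_m - a_n| = sum_{k=n+1}^m (1/4)^k < sum_{k=n+1}^infinity (1/4)^k = (1/4)^(n+1) / (1 - 1/4) = (1/4)^n * (1/4) * (4/3) = (1/4)^n * 1/3.
So g(n) = (1/4)^n / 3. Since g(n) -> 0, (a_n) is Cauchy.
Now solve g(N) < 1/300: (1/4)^N / 3 < 1/300 <=> 4^N > 1 / (3 * 1/300) = 100.
Check powers of 4: 4^3 = 64 <= 100, 4^4 = 256 > 100.
So the smallest such N is 4. Check: g(4) = 1/(3 * 256) = 1/768 < 1/300.

4


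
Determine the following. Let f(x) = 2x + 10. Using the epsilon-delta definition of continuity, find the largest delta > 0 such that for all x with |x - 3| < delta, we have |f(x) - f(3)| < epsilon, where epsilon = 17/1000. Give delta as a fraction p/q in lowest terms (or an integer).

We compute f(3) = 2*(3) + 10 = 16.
|f(x) - f(3)| = |2x + 10 - (16)| = |2(x - 3)| = 2|x - 3|.
We need 2|x - 3| < 17/1000, i.e. |x - 3| < 17/1000 / 2 = 17/2000.
So any delta <= 17/2000 works. Conversely, if delta > 17/2000, then x = 3 + 17/2000 satisfies |x - 3| = 17/2000 < delta but |f(x) - f(3)| = 2 * 17/2000 = 17/1000, which is not < 17/1000; so no larger delta works.
Hence the largest such delta is 17/2000.

17/2000


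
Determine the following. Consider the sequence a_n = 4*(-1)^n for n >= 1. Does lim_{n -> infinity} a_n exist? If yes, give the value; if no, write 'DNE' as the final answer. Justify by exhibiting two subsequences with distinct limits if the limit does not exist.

Examine the behaviour of a_n along subsequences.
Even-n subsequence a_{2k} = 4 -> 4. Odd-n subsequence a_{2k+1} = -4 -> -4.
Since these two subsequential limits are 4 and -4, distinct, the full sequence cannot converge (a convergent sequence has all subsequences tending to the same limit). So lim a_n does not exist.

DNE


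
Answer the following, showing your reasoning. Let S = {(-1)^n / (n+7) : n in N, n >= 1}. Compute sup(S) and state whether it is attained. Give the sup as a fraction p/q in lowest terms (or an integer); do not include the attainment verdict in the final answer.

Analysis:
- Values: -1/8, 1/9, -1/10, 1/11, -1/12, ...
- Positive terms (even n): 1/(2+7), 1/(4+7), ... decreasing -> max = 1/9 (n=2).
- Negative terms (odd n): -1/(1+7), -1/(3+7), ... increasing -> min = -1/8 (n=1).
- So sup = 1/9 (attained at n=2); inf = -1/8 (attained at n=1).
Conclusion: sup(S) = 1/9, attained in S.

1/9


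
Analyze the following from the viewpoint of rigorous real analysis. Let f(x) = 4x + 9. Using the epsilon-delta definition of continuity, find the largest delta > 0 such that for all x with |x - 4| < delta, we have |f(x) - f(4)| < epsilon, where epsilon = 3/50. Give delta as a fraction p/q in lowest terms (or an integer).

We compute f(4) = 4*(4) + 9 = 25.
|f(x) - f(4)| = |4x + 9 - (25)| = |4(x - 4)| = 4|x - 4|.
We need 4|x - 4| < 3/50, i.e. |x - 4| < 3/50 / 4 = 3/200.
So any delta <= 3/200 works. Conversely, if delta > 3/200, then x = 4 + 3/200 satisfies |x - 4| = 3/200 < delta but |f(x) - f(4)| = 4 * 3/200 = 3/50, which is not < 3/50; so no larger delta works.
Hence the largest such delta is 3/200.

3/200


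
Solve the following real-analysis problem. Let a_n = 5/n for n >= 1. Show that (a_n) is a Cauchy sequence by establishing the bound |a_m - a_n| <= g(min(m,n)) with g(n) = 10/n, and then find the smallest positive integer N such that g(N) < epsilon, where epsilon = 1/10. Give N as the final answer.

For any m, n >= 1, by the triangle inequality:
|a_m - a_n| = |5/m - 5/n| <= 5*1/m + 5*1/n <= 10/min(m,n).
So g(n) = 10/n bounds the Cauchy difference. Since g(n) -> 0, (a_n) is Cauchy.
Now solve g(N) < 1/10: 10/N < 1/10 <=> N > 10 / (1/10) = 100.
The smallest integer strictly greater than 100 is N = 101.
Check: g(101) = 10/101 = 10/101 < 1/10; g(100) = 1/10 >= 1/10. So N = 101.

101


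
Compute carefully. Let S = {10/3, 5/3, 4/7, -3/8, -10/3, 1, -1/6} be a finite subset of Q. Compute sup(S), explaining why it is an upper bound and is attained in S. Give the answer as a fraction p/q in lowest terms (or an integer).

S is finite, so sup(S) = max(S).
Sorted decreasing:
10/3, 5/3, 1, 4/7, -1/6, -3/8, -10/3
The extremum is 10/3.
For every x in S, x <= 10/3. And 10/3 is in S, so it is attained.
Therefore sup(S) = 10/3.

10/3


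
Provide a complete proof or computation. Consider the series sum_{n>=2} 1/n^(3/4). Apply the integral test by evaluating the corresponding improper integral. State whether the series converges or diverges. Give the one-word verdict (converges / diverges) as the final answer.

Let f(x) = x^(-3/4). Then f is positive, continuous, and decreasing on [2, infinity), so the integral test applies.
Compute the improper integral int_{2}^infinity f(x) dx:
  antiderivative F(x) = 4*x^(1/4).
  As x -> infinity, F(x) -> infinity (since p = 3/4 < 1).
  So the integral diverges. By the integral test, the series diverges.

diverges


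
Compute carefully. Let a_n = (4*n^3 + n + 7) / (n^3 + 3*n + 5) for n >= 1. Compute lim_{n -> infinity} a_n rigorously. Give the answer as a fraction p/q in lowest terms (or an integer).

Divide numerator and denominator by n^3, the highest power:
numerator / n^3 = 4 + n^(-2) + 7/n^3
denominator / n^3 = 1 + 3/n^2 + 5/n^3
As n -> infinity, all terms of the form c/n^k (k >= 1) tend to 0.
So numerator / n^3 -> 4 and denominator / n^3 -> 1.
Therefore lim a_n = 4.

4


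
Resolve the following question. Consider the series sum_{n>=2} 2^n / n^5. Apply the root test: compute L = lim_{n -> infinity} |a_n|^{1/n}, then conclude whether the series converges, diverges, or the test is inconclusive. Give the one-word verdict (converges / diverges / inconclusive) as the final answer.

Let a_n denote the general term. Form |a_n|^(1/n) and simplify:
|a_n|^(1/n) = 2/n^(5/n)
Take the limit as n -> infinity: L = 2.
Since L = 2 > 1, the root test implies divergence.

diverges


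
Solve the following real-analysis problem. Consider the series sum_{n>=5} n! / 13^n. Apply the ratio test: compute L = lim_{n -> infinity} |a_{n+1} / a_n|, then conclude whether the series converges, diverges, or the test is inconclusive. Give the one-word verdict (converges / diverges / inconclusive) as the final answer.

Let a_n denote the general term. Form the ratio a_{n+1}/a_n and simplify:
a_{n+1}/a_n = n/13 + 1/13
Take the limit as n -> infinity: L = infinity.
Since L = infinity > 1 (or L = infinity), the ratio test implies the series diverges.

diverges


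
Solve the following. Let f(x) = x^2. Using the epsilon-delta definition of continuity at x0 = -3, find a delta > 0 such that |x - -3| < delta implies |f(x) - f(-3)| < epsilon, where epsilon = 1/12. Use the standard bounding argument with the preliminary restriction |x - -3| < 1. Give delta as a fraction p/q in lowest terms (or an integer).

Factor: |x^2 - (-3)^2| = |x - -3| * |x + -3|.
Impose |x - -3| < 1 first. Then |x + -3| = |(x - -3) + 2*(-3)| <= |x - -3| + 2*|-3| < 1 + 6 = 7.
So |x^2 - (-3)^2| < delta * 7.
We need delta * 7 <= 1/12, i.e. delta <= 1/12/7 = 1/84.
Since 1/84 < 1, this is tighter than 1; take delta = 1/84.
So delta = 1/84 works.

1/84


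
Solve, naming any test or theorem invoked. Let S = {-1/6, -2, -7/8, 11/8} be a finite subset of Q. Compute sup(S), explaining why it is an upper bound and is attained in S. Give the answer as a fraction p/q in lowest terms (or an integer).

S is finite, so sup(S) = max(S).
Sorted decreasing:
11/8, -1/6, -7/8, -2
The extremum is 11/8.
For every x in S, x <= 11/8. And 11/8 is in S, so it is attained.
Therefore sup(S) = 11/8.

11/8


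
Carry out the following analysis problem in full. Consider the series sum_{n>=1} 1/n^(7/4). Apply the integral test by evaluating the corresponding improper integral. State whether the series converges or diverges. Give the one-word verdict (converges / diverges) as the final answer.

Let f(x) = x^(-7/4). Then f is positive, continuous, and decreasing on [1, infinity), so the integral test applies.
Compute the improper integral int_{1}^infinity f(x) dx:
  antiderivative F(x) = -4/(3*x^(3/4)).
  As x -> infinity, F(x) -> 0 (since p = 7/4 > 1).
  So int = F(infinity) - F(1) = 0 - (-4/3) = 4/3.
  Finite, so by the integral test, the series converges.

converges


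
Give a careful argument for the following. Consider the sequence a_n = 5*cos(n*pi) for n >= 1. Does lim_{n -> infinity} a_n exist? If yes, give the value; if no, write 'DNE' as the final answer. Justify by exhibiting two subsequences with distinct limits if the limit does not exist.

Examine the behaviour of a_n along subsequences.
cos(n*pi) = (-1)^n, so a_n = 5*(-1)^n. a_{2k} = 5 -> 5. a_{2k+1} = -5 -> -5.
Since these two subsequential limits are 5 and -5, distinct, the full sequence cannot converge (a convergent sequence has all subsequences tending to the same limit). So lim a_n does not exist.

DNE


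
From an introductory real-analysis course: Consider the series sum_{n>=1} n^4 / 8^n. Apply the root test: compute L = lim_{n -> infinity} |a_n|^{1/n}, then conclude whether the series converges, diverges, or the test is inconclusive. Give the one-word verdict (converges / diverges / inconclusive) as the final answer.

Let a_n denote the general term. Form |a_n|^(1/n) and simplify:
|a_n|^(1/n) = n^(4/n)/8
Take the limit as n -> infinity: L = 1/8.
Since L = 1/8 < 1, the root test implies convergence.

converges


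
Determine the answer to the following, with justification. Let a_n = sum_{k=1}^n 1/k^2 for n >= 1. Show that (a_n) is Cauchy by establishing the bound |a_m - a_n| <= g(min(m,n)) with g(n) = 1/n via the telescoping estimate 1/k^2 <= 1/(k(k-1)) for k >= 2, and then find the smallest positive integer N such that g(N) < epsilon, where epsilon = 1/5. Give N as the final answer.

For m > n >= 1: |a_m - a_n| = sum_{k=n+1}^m 1/k^2.
Use 1/k^2 <= 1/(k(k-1)) = 1/(k-1) - 1/k for k >= 2:
sum_{k=n+1}^m 1/k^2 <= sum_{k=n+1}^m (1/(k-1) - 1/k) = 1/n - 1/m <= 1/n.
By symmetry the same bound holds with n,m swapped, so |a_m - a_n| <= 1/min(m,n) = g(min(m,n)). Since g(n) -> 0, (a_n) is Cauchy.
Now solve g(N) < 1/5: 1/N < 1/5 <=> N > 1/(1/5) = 5.
The smallest integer strictly greater than 5 is N = 6.
Check: g(6) = 1/6 < 1/5; g(5) = 1/5 >= 1/5. So N = 6.

6


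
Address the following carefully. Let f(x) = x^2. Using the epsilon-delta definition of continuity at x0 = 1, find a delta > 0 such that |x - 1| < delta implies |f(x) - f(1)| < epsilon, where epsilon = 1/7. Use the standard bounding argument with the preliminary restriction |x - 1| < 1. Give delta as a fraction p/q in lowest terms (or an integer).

Factor: |x^2 - (1)^2| = |x - 1| * |x + 1|.
Impose |x - 1| < 1 first. Then |x + 1| = |(x - 1) + 2*(1)| <= |x - 1| + 2*|1| < 1 + 2 = 3.
So |x^2 - (1)^2| < delta * 3.
We need delta * 3 <= 1/7, i.e. delta <= 1/7/3 = 1/21.
Since 1/21 < 1, this is tighter than 1; take delta = 1/21.
So delta = 1/21 works.

1/21


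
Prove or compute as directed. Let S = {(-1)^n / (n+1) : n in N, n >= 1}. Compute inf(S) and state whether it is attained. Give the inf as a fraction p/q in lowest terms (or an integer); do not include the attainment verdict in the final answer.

Analysis:
- Values: -1/2, 1/3, -1/4, 1/5, -1/6, ...
- Positive terms (even n): 1/(2+1), 1/(4+1), ... decreasing -> max = 1/3 (n=2).
- Negative terms (odd n): -1/(1+1), -1/(3+1), ... increasing -> min = -1/2 (n=1).
- So sup = 1/3 (attained at n=2); inf = -1/2 (attained at n=1).
Conclusion: inf(S) = -1/2, attained in S.

-1/2


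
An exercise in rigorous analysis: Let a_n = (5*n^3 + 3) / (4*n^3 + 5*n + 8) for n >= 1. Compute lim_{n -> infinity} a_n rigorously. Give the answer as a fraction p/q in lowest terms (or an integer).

Divide numerator and denominator by n^3, the highest power:
numerator / n^3 = 5 + 3/n^3
denominator / n^3 = 4 + 5/n^2 + 8/n^3
As n -> infinity, all terms of the form c/n^k (k >= 1) tend to 0.
So numerator / n^3 -> 5 and denominator / n^3 -> 4.
Therefore lim a_n = 5/4.

5/4


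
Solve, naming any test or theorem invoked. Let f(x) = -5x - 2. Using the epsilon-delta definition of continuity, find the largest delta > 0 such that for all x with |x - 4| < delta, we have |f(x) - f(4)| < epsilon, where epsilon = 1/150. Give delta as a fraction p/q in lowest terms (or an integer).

We compute f(4) = -5*(4) - 2 = -22.
|f(x) - f(4)| = |-5x - 2 - (-22)| = |-5(x - 4)| = 5|x - 4|.
We need 5|x - 4| < 1/150, i.e. |x - 4| < 1/150 / 5 = 1/750.
So any delta <= 1/750 works. Conversely, if delta > 1/750, then x = 4 + 1/750 satisfies |x - 4| = 1/750 < delta but |f(x) - f(4)| = 5 * 1/750 = 1/150, which is not < 1/150; so no larger delta works.
Hence the largest such delta is 1/750.

1/750


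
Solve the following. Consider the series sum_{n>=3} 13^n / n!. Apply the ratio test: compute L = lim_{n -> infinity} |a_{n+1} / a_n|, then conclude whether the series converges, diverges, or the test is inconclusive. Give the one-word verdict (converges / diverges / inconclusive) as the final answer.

Let a_n denote the general term. Form the ratio a_{n+1}/a_n and simplify:
a_{n+1}/a_n = 13/(n + 1)
Take the limit as n -> infinity: L = 0.
Since L = 0 < 1, the ratio test implies the series converges.

converges


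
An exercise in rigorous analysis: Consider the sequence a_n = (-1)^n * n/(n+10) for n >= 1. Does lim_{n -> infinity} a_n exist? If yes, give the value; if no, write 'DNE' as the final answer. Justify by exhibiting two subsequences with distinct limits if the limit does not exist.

Examine the behaviour of a_n along subsequences.
a_{2k} = 2k/(2k+10) -> 1. a_{2k+1} = -(2k+1)/(2k+11) -> -1.
Since these two subsequential limits are 1 and -1, distinct, the full sequence cannot converge (a convergent sequence has all subsequences tending to the same limit). So lim a_n does not exist.

DNE


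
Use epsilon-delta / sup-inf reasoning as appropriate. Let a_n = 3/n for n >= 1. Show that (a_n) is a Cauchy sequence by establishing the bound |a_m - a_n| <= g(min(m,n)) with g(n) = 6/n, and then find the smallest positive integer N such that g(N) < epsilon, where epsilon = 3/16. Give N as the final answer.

For any m, n >= 1, by the triangle inequality:
|a_m - a_n| = |3/m - 3/n| <= 3*1/m + 3*1/n <= 6/min(m,n).
So g(n) = 6/n bounds the Cauchy difference. Since g(n) -> 0, (a_n) is Cauchy.
Now solve g(N) < 3/16: 6/N < 3/16 <=> N > 6 / (3/16) = 32.
The smallest integer strictly greater than 32 is N = 33.
Check: g(33) = 6/33 = 2/11 < 3/16; g(32) = 3/16 >= 3/16. So N = 33.

33


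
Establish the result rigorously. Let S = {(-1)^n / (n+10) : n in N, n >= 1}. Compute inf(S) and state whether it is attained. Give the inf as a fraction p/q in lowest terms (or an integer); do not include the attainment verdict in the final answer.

Analysis:
- Values: -1/11, 1/12, -1/13, 1/14, -1/15, ...
- Positive terms (even n): 1/(2+10), 1/(4+10), ... decreasing -> max = 1/12 (n=2).
- Negative terms (odd n): -1/(1+10), -1/(3+10), ... increasing -> min = -1/11 (n=1).
- So sup = 1/12 (attained at n=2); inf = -1/11 (attained at n=1).
Conclusion: inf(S) = -1/11, attained in S.

-1/11


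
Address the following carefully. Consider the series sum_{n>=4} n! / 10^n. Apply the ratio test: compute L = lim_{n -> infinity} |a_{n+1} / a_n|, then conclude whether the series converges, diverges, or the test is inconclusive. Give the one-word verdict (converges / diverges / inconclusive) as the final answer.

Let a_n denote the general term. Form the ratio a_{n+1}/a_n and simplify:
a_{n+1}/a_n = n/10 + 1/10
Take the limit as n -> infinity: L = infinity.
Since L = infinity > 1 (or L = infinity), the ratio test implies the series diverges.

diverges


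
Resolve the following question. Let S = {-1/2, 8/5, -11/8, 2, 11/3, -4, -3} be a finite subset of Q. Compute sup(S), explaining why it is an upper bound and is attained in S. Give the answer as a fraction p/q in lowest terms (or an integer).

S is finite, so sup(S) = max(S).
Sorted decreasing:
11/3, 2, 8/5, -1/2, -11/8, -3, -4
The extremum is 11/3.
For every x in S, x <= 11/3. And 11/3 is in S, so it is attained.
Therefore sup(S) = 11/3.

11/3


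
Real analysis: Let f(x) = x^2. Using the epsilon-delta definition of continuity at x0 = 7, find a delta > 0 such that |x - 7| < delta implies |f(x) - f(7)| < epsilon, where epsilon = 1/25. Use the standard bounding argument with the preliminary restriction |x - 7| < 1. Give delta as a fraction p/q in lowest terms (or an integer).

Factor: |x^2 - (7)^2| = |x - 7| * |x + 7|.
Impose |x - 7| < 1 first. Then |x + 7| = |(x - 7) + 2*(7)| <= |x - 7| + 2*|7| < 1 + 14 = 15.
So |x^2 - (7)^2| < delta * 15.
We need delta * 15 <= 1/25, i.e. delta <= 1/25/15 = 1/375.
Since 1/375 < 1, this is tighter than 1; take delta = 1/375.
So delta = 1/375 works.

1/375


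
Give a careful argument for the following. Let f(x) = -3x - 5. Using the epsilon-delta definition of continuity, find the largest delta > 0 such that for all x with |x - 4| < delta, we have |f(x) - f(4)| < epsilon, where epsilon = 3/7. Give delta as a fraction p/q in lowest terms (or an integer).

We compute f(4) = -3*(4) - 5 = -17.
|f(x) - f(4)| = |-3x - 5 - (-17)| = |-3(x - 4)| = 3|x - 4|.
We need 3|x - 4| < 3/7, i.e. |x - 4| < 3/7 / 3 = 1/7.
So any delta <= 1/7 works. Conversely, if delta > 1/7, then x = 4 + 1/7 satisfies |x - 4| = 1/7 < delta but |f(x) - f(4)| = 3 * 1/7 = 3/7, which is not < 3/7; so no larger delta works.
Hence the largest such delta is 1/7.

1/7


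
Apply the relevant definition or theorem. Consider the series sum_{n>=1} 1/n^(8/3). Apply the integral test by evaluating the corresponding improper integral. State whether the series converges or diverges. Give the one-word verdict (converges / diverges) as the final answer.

Let f(x) = x^(-8/3). Then f is positive, continuous, and decreasing on [1, infinity), so the integral test applies.
Compute the improper integral int_{1}^infinity f(x) dx:
  antiderivative F(x) = -3/(5*x^(5/3)).
  As x -> infinity, F(x) -> 0 (since p = 8/3 > 1).
  So int = F(infinity) - F(1) = 0 - (-3/5) = 3/5.
  Finite, so by the integral test, the series converges.

converges


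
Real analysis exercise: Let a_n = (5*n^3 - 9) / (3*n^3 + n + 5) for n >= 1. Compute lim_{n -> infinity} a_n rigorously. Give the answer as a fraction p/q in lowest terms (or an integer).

Divide numerator and denominator by n^3, the highest power:
numerator / n^3 = 5 - 9/n^3
denominator / n^3 = 3 + n^(-2) + 5/n^3
As n -> infinity, all terms of the form c/n^k (k >= 1) tend to 0.
So numerator / n^3 -> 5 and denominator / n^3 -> 3.
Therefore lim a_n = 5/3.

5/3


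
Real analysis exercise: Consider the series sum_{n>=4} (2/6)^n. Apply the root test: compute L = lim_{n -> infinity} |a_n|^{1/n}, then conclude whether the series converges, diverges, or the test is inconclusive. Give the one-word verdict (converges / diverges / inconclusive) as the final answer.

Let a_n denote the general term. Form |a_n|^(1/n) and simplify:
|a_n|^(1/n) = 1/3
Take the limit as n -> infinity: L = 1/3.
Since L = 1/3 < 1, the root test implies convergence.

converges


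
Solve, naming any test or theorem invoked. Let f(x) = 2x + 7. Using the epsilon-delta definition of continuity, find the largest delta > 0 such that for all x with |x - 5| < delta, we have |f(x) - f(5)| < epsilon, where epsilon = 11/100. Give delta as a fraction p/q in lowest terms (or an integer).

We compute f(5) = 2*(5) + 7 = 17.
|f(x) - f(5)| = |2x + 7 - (17)| = |2(x - 5)| = 2|x - 5|.
We need 2|x - 5| < 11/100, i.e. |x - 5| < 11/100 / 2 = 11/200.
So any delta <= 11/200 works. Conversely, if delta > 11/200, then x = 5 + 11/200 satisfies |x - 5| = 11/200 < delta but |f(x) - f(5)| = 2 * 11/200 = 11/100, which is not < 11/100; so no larger delta works.
Hence the largest such delta is 11/200.

11/200


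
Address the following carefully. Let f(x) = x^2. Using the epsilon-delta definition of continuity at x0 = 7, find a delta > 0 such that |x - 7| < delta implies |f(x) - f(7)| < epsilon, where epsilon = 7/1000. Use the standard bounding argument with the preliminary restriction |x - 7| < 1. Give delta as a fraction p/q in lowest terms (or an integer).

Factor: |x^2 - (7)^2| = |x - 7| * |x + 7|.
Impose |x - 7| < 1 first. Then |x + 7| = |(x - 7) + 2*(7)| <= |x - 7| + 2*|7| < 1 + 14 = 15.
So |x^2 - (7)^2| < delta * 15.
We need delta * 15 <= 7/1000, i.e. delta <= 7/1000/15 = 7/15000.
Since 7/15000 < 1, this is tighter than 1; take delta = 7/15000.
So delta = 7/15000 works.

7/15000


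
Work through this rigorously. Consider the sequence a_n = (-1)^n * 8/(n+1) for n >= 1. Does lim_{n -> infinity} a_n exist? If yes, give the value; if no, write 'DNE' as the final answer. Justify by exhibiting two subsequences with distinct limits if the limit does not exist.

Examine the behaviour of a_n along subsequences.
Even-n subsequence a_{2k} = 8/(2k+1) -> 0. Odd-n subsequence a_{2k+1} = -8/(2k+2) -> 0. Both tend to 0, which suggests the limit is 0; verify directly.
|a_n - 0| = 8/(n+1) < 8/n for every n >= 1.
Given epsilon > 0, choose a positive integer N > 8/epsilon. Then for all n >= N, |a_n| < 8/n <= 8/N < epsilon.
So by the definition of the limit, lim a_n exists and equals 0.

0


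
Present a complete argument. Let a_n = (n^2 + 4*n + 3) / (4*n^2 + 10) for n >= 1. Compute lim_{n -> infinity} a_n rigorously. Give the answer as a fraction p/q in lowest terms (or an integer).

Divide numerator and denominator by n^2, the highest power:
numerator / n^2 = 1 + 4/n + 3/n^2
denominator / n^2 = 4 + 10/n^2
As n -> infinity, all terms of the form c/n^k (k >= 1) tend to 0.
So numerator / n^2 -> 1 and denominator / n^2 -> 4.
Therefore lim a_n = 1/4.

1/4


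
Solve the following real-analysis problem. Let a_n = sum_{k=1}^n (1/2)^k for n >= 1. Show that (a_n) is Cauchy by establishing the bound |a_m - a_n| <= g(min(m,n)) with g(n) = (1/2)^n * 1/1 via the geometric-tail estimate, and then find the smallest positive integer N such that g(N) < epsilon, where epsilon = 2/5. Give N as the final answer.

For m > n >= 1: |a_m - a_n| = sum_{k=n+1}^m (1/2)^k < sum_{k=n+1}^infinity (1/2)^k = (1/2)^(n+1) / (1 - 1/2) = (1/2)^n * (1/2) * (2/1) = (1/2)^n * 1/1.
So g(n) = (1/2)^n / 1. Since g(n) -> 0, (a_n) is Cauchy.
Now solve g(N) < 2/5: (1/2)^N / 1 < 2/5 <=> 2^N > 1 / (1 * 2/5) = 5/2.
Check powers of 2: 2^1 = 2 <= 5/2, 2^2 = 4 > 5/2.
So the smallest such N is 2. Check: g(2) = 1/(1 * 4) = 1/4 < 2/5.

2
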